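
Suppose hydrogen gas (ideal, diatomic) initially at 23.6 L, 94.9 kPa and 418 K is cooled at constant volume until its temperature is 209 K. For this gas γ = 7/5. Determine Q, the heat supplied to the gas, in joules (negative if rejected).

n = P₁V₁/(RT₁) = 94.9×23.6/(8.314×418) = 0.644 mol.
Isochoric: V stays 23.6 L; P/T = const ⇒ T₂ = 209 K, P₂ = 47.5 kPa.
W = 0 (no volume change).
ΔU = nCvΔT = 0.644×20.8×(209−418) = -2800 J.
Q = ΔU = -2800 J.

-2800 J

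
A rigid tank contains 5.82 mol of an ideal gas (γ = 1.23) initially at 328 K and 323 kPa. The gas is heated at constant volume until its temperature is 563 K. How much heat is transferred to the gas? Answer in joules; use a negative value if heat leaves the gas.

49400 J

V₁ = nRT₁/P₁ = 5.82×8.314×328/323 = 49.1 L.
Isochoric: V stays 49.1 L; P/T = const ⇒ T₂ = 563 K, P₂ = 554 kPa.
W = 0 (no volume change).
ΔU = nCvΔT = 5.82×36.1×(563−328) = 49400 J.
Q = ΔU = 49400 J.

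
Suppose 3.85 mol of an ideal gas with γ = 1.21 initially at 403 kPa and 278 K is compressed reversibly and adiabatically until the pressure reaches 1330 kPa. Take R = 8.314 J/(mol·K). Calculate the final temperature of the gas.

342 K

V₁ = nRT₁/P₁ = 3.85×8.314×278/403 = 22.1 L.
Adiabatic: T₂/T₁ = (P₂/P₁)^((γ−1)/γ) ⇒ T₂ = 278×(3.30)^0.174 = 342 K; V₂ = 8.23 L.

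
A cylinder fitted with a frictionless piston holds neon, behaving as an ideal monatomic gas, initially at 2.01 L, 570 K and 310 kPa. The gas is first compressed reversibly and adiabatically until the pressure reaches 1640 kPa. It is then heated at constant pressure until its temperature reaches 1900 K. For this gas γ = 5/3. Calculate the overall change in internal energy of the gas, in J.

n = P₁V₁/(RT₁) = 310×2.01/(8.314×570) = 0.131 mol.
Step 1 — Adiabatic: T₂/T₁ = (P₂/P₁)^((γ−1)/γ) ⇒ T₂ = 570×(5.29)^0.400 = 1110 K; V₂ = 0.740 L.
ΔU = nCvΔT = 0.131×12.5×(1110−570) = 885 J.
Q = 0 for an adiabatic process, so W = −ΔU = -885 J.
State after step 1: P = 1640 kPa, V = 0.740 L, T = 1110 K.
Step 2 — Isobaric: P stays 1640 kPa; V/T = const ⇒ T₂ = 1900 K, V₂ = 1.27 L.
W = PΔV = 1640×(1.27−0.740) kPa·L = 864 J.
ΔU = nCvΔT = 0.131×12.5×(1900−1110) = 1300 J.
Q = ΔU + W = nCpΔT = 2160 J.
Net over both steps: W = -21.5 J, Q = 2160 J, ΔU = 2180 J.

2180 J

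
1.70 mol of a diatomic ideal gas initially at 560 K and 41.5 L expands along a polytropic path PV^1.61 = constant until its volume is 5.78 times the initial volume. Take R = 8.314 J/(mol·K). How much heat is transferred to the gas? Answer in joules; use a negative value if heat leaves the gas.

P₁ = nRT₁/V₁ = 1.70×8.314×560/41.5 = 191 kPa.
Polytropic n=1.61: T₂ = T₁(V₁/V₂)^(n−1) = 560×(0.173)^0.61 = 192 K; P₂ = P₁(V₁/V₂)^n = 11.3 kPa.
W = (P₁V₁−P₂V₂)/(n−1) = (191×41.5−11.3×240)/0.61 = 8530 J.
ΔU = nCvΔT = 1.70×20.8×(192−560) = -13000 J.
Q = ΔU + W = -4480 J.

-4480 J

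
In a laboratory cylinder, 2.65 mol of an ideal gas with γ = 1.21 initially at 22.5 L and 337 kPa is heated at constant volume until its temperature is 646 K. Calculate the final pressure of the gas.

633 kPa

T₁ = P₁V₁/(nR) = 337×22.5/(2.65×8.314) = 344 K.
Isochoric: V stays 22.5 L; P/T = const ⇒ T₂ = 646 K, P₂ = 633 kPa.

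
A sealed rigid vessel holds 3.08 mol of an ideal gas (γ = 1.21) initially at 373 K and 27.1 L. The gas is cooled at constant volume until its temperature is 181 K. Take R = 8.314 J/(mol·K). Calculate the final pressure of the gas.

P₁ = nRT₁/V₁ = 3.08×8.314×373/27.1 = 352 kPa.
Isochoric: V stays 27.1 L; P/T = const ⇒ T₂ = 181 K, P₂ = 171 kPa.

171 kPa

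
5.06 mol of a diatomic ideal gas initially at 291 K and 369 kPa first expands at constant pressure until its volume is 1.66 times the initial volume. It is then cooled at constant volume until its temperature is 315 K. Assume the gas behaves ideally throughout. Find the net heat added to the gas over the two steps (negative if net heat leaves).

10600 J

V₁ = nRT₁/P₁ = 5.06×8.314×291/369 = 33.2 L.
Step 1 — Isobaric: P stays 369 kPa; V/T = const ⇒ T₂ = 483 K, V₂ = 55.1 L.
W = PΔV = 369×(55.1−33.2) kPa·L = 8080 J.
ΔU = nCvΔT = 5.06×20.8×(483−291) = 20200 J.
Q = ΔU + W = nCpΔT = 28300 J.
State after step 1: P = 369 kPa, V = 55.1 L, T = 483 K.
Step 2 — Isochoric: V stays 55.1 L; P/T = const ⇒ T₂ = 315 K, P₂ = 241 kPa.
W = 0 (no volume change).
ΔU = nCvΔT = 5.06×20.8×(315−483) = -17700 J.
Q = ΔU = -17700 J.
Net over both steps: W = 8080 J, Q = 10600 J, ΔU = 2520 J.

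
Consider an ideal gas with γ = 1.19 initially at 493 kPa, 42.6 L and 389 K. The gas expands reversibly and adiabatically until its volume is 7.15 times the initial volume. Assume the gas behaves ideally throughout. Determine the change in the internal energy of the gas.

n = P₁V₁/(RT₁) = 493×42.6/(8.314×389) = 6.49 mol.
Adiabatic: TV^(γ−1) = const ⇒ T₂ = 389×(0.140)^0.190 = 268 K; PV^γ = const ⇒ P₂ = 47.4 kPa.
For an ideal gas ΔU = nCvΔT with Cv = R/(γ−1) = 43.8 J/(mol·K).
ΔU = 6.49×43.8×(268−389) = -34500 J.

-34500 J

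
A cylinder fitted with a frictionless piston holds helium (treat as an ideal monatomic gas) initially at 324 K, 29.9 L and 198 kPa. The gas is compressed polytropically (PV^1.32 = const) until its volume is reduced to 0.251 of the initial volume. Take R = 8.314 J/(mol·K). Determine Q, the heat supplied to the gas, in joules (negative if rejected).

n = P₁V₁/(RT₁) = 198×29.9/(8.314×324) = 2.20 mol.
Polytropic n=1.32: T₂ = T₁(V₁/V₂)^(n−1) = 324×(3.98)^0.32 = 504 K; P₂ = P₁(V₁/V₂)^n = 1230 kPa.
W = (P₁V₁−P₂V₂)/(n−1) = (198×29.9−1230×7.50)/0.32 = -10300 J.
ΔU = nCvΔT = 2.20×12.5×(504−324) = 4940 J.
Q = ΔU + W = -5350 J.

-5350 J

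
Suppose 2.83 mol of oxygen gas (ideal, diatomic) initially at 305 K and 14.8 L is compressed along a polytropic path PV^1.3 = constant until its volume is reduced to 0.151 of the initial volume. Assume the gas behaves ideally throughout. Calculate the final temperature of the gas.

P₁ = nRT₁/V₁ = 2.83×8.314×305/14.8 = 485 kPa.
Polytropic n=1.3: T₂ = T₁(V₁/V₂)^(n−1) = 305×(6.62)^0.30 = 538 K; P₂ = P₁(V₁/V₂)^n = 5660 kPa.

538 K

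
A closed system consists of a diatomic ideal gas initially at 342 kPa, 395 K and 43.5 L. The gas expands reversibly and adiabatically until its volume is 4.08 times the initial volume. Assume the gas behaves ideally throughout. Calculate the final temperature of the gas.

Adiabatic: TV^(γ−1) = const ⇒ T₂ = 395×(0.245)^0.400 = 225 K; PV^γ = const ⇒ P₂ = 47.8 kPa.

225 K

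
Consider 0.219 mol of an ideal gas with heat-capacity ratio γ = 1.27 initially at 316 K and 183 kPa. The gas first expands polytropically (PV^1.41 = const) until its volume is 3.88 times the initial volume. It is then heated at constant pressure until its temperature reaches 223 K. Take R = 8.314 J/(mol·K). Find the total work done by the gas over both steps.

674 J

V₁ = nRT₁/P₁ = 0.219×8.314×316/183 = 3.14 L.
Step 1 — Polytropic n=1.41: T₂ = T₁(V₁/V₂)^(n−1) = 316×(0.258)^0.41 = 181 K; P₂ = P₁(V₁/V₂)^n = 27.1 kPa.
W = (P₁V₁−P₂V₂)/(n−1) = (183×3.14−27.1×12.2)/0.41 = 598 J.
ΔU = nCvΔT = 0.219×30.8×(181−316) = -909 J.
Q = ΔU + W = -310 J.
State after step 1: P = 27.1 kPa, V = 12.2 L, T = 181 K.
Step 2 — Isobaric: P stays 27.1 kPa; V/T = const ⇒ T₂ = 223 K, V₂ = 15.0 L.
W = PΔV = 27.1×(15.0−12.2) kPa·L = 76.0 J.
ΔU = nCvΔT = 0.219×30.8×(223−181) = 282 J.
Q = ΔU + W = nCpΔT = 358 J.
Net over both steps: W = 674 J, Q = 47.3 J, ΔU = -627 J.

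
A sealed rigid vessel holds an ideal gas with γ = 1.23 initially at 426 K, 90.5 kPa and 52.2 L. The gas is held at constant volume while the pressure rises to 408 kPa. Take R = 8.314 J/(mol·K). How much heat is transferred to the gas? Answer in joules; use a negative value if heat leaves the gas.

n = P₁V₁/(RT₁) = 90.5×52.2/(8.314×426) = 1.33 mol.
Isochoric: V stays 52.2 L; P/T = const ⇒ T₂ = 1920 K, P₂ = 408 kPa.
W = 0 (no volume change).
ΔU = nCvΔT = 1.33×36.1×(1920−426) = 72100 J.
Q = ΔU = 72100 J.

72100 J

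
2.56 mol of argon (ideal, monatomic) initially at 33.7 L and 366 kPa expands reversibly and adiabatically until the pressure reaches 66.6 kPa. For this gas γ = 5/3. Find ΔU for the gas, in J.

T₁ = P₁V₁/(nR) = 366×33.7/(2.56×8.314) = 580 K.
Adiabatic: T₂/T₁ = (P₂/P₁)^((γ−1)/γ) ⇒ T₂ = 580×(0.182)^0.400 = 293 K; V₂ = 93.7 L.
For an ideal gas ΔU = nCvΔT with Cv = (3/2)R = 12.5 J/(mol·K).
ΔU = 2.56×12.5×(293−580) = -9140 J.

-9140 J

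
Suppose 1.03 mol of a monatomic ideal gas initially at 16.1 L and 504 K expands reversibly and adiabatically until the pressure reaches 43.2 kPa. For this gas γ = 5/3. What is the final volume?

48.1 L

P₁ = nRT₁/V₁ = 1.03×8.314×504/16.1 = 268 kPa.
Adiabatic: T₂/T₁ = (P₂/P₁)^((γ−1)/γ) ⇒ T₂ = 504×(0.161)^0.400 = 243 K; V₂ = 48.1 L.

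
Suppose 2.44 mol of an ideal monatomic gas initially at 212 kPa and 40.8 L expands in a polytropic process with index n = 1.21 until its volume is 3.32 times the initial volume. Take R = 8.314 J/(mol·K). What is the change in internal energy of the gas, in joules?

T₁ = P₁V₁/(nR) = 212×40.8/(2.44×8.314) = 426 K.
Polytropic n=1.21: T₂ = T₁(V₁/V₂)^(n−1) = 426×(0.301)^0.21 = 331 K; P₂ = P₁(V₁/V₂)^n = 49.6 kPa.
For an ideal gas ΔU = nCvΔT with Cv = (3/2)R = 12.5 J/(mol·K).
ΔU = 2.44×12.5×(331−426) = -2890 J.

-2890 J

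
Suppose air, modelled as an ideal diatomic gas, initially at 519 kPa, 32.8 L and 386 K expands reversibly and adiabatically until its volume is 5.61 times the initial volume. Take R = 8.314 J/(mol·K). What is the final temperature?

194 K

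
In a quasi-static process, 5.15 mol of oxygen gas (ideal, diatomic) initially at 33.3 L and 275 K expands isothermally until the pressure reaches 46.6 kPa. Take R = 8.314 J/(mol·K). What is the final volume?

P₁ = nRT₁/V₁ = 5.15×8.314×275/33.3 = 354 kPa.
Isothermal: T stays 275 K; PV = const ⇒ V₂ = 253 L, P₂ = 46.6 kPa.

253 L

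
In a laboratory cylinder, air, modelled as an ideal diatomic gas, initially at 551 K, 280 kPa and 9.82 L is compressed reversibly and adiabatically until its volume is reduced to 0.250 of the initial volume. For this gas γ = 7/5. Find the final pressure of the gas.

1950 kPa

Adiabatic: TV^(γ−1) = const ⇒ T₂ = 551×(4.00)^0.400 = 959 K; PV^γ = const ⇒ P₂ = 1950 kPa.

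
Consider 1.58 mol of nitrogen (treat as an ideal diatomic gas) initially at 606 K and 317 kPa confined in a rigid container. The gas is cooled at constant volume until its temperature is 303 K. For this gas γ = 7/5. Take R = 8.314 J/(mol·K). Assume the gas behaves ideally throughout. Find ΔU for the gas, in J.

-9950 J

V₁ = nRT₁/P₁ = 1.58×8.314×606/317 = 25.1 L.
Isochoric: V stays 25.1 L; P/T = const ⇒ T₂ = 303 K, P₂ = 158 kPa.
For an ideal gas ΔU = nCvΔT with Cv = (5/2)R = 20.8 J/(mol·K).
ΔU = 1.58×20.8×(303−606) = -9950 J.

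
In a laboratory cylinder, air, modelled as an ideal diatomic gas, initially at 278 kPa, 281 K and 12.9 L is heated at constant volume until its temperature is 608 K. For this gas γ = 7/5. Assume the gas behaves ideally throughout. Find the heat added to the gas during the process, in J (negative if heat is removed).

n = P₁V₁/(RT₁) = 278×12.9/(8.314×281) = 1.54 mol.
Isochoric: V stays 12.9 L; P/T = const ⇒ T₂ = 608 K, P₂ = 602 kPa.
W = 0 (no volume change).
ΔU = nCvΔT = 1.54×20.8×(608−281) = 10400 J.
Q = ΔU = 10400 J.

10400 J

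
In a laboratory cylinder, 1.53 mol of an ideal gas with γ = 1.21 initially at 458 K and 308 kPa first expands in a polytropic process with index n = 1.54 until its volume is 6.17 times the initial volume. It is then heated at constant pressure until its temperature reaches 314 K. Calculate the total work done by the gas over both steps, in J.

8560 J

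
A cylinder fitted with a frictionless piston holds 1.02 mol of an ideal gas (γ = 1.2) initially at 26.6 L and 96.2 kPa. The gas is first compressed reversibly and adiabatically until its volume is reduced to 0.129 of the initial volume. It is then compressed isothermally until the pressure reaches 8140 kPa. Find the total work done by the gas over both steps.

T₁ = P₁V₁/(nR) = 96.2×26.6/(1.02×8.314) = 302 K.
Step 1 — Adiabatic: TV^(γ−1) = const ⇒ T₂ = 302×(7.75)^0.200 = 454 K; PV^γ = const ⇒ P₂ = 1120 kPa.
ΔU = nCvΔT = 1.02×41.6×(454−302) = 6480 J.
Q = 0 for an adiabatic process, so W = −ΔU = -6480 J.
State after step 1: P = 1120 kPa, V = 3.43 L, T = 454 K.
Step 2 — Isothermal: T stays 454 K; PV = const ⇒ V₂ = 0.473 L, P₂ = 8140 kPa.
ΔU = 0 (ideal gas, T constant).
W = nRT ln(V₂/V₁) = 1.02×8.314×454×ln(0.138) = -7630 J.
Q = ΔU + W = -7630 J.
Net over both steps: W = -14100 J, Q = -7630 J, ΔU = 6480 J.

-14100 J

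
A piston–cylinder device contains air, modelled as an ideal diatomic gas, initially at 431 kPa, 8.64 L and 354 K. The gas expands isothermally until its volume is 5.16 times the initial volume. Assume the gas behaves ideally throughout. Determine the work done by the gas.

6110 J

n = P₁V₁/(RT₁) = 431×8.64/(8.314×354) = 1.27 mol.
Isothermal: T stays 354 K; PV = const ⇒ V₂ = 44.6 L, P₂ = 83.5 kPa.
W = nRT ln(V₂/V₁) = 1.27×8.314×354×ln(5.16) = 6110 J.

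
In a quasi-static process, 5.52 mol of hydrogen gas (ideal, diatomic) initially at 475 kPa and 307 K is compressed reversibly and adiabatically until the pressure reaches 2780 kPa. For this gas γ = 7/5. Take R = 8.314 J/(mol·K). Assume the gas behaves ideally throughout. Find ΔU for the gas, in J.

23100 J

V₁ = nRT₁/P₁ = 5.52×8.314×307/475 = 29.7 L.
Adiabatic: T₂/T₁ = (P₂/P₁)^((γ−1)/γ) ⇒ T₂ = 307×(5.85)^0.286 = 509 K; V₂ = 8.40 L.
For an ideal gas ΔU = nCvΔT with Cv = (5/2)R = 20.8 J/(mol·K).
ΔU = 5.52×20.8×(509−307) = 23100 J.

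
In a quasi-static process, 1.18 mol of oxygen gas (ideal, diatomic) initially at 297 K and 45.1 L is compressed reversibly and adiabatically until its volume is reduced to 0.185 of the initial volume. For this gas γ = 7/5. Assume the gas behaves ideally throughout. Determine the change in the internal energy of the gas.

7020 J

P₁ = nRT₁/V₁ = 1.18×8.314×297/45.1 = 64.6 kPa.
Adiabatic: TV^(γ−1) = const ⇒ T₂ = 297×(5.41)^0.400 = 583 K; PV^γ = const ⇒ P₂ = 686 kPa.
For an ideal gas ΔU = nCvΔT with Cv = (5/2)R = 20.8 J/(mol·K).
ΔU = 1.18×20.8×(583−297) = 7020 J.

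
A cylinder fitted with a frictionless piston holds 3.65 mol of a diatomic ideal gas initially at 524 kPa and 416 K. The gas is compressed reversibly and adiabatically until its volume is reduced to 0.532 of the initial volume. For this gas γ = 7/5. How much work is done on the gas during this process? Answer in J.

9060 J

V₁ = nRT₁/P₁ = 3.65×8.314×416/524 = 24.1 L.
Adiabatic: TV^(γ−1) = const ⇒ T₂ = 416×(1.88)^0.400 = 535 K; PV^γ = const ⇒ P₂ = 1270 kPa.
ΔU = nCvΔT = 3.65×20.8×(535−416) = 9060 J.
Q = 0 for an adiabatic process, so W = −ΔU = -9060 J.
Work done on the gas = −W_by = 9060 J.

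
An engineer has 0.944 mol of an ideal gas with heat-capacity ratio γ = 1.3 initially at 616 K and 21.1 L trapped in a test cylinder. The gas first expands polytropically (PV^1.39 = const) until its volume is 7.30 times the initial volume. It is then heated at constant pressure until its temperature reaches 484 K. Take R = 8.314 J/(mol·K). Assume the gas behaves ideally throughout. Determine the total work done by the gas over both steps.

8260 J

P₁ = nRT₁/V₁ = 0.944×8.314×616/21.1 = 229 kPa.
Step 1 — Polytropic n=1.39: T₂ = T₁(V₁/V₂)^(n−1) = 616×(0.137)^0.39 = 284 K; P₂ = P₁(V₁/V₂)^n = 14.5 kPa.
W = (P₁V₁−P₂V₂)/(n−1) = (229×21.1−14.5×154)/0.39 = 6690 J.
ΔU = nCvΔT = 0.944×27.7×(284−616) = -8690 J.
Q = ΔU + W = -2010 J.
State after step 1: P = 14.5 kPa, V = 154 L, T = 284 K.
Step 2 — Isobaric: P stays 14.5 kPa; V/T = const ⇒ T₂ = 484 K, V₂ = 263 L.
W = PΔV = 14.5×(263−154) kPa·L = 1570 J.
ΔU = nCvΔT = 0.944×27.7×(484−284) = 5240 J.
Q = ΔU + W = nCpΔT = 6810 J.
Net over both steps: W = 8260 J, Q = 4810 J, ΔU = -3450 J.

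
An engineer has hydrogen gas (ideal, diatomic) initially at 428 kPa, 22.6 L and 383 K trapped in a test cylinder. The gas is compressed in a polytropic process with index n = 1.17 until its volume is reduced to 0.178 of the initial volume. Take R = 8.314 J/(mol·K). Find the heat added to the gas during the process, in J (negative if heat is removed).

-11200 J

n = P₁V₁/(RT₁) = 428×22.6/(8.314×383) = 3.04 mol.
Polytropic n=1.17: T₂ = T₁(V₁/V₂)^(n−1) = 383×(5.62)^0.17 = 514 K; P₂ = P₁(V₁/V₂)^n = 3220 kPa.
W = (P₁V₁−P₂V₂)/(n−1) = (428×22.6−3220×4.02)/0.17 = -19400 J.
ΔU = nCvΔT = 3.04×20.8×(514−383) = 8250 J.
Q = ΔU + W = -11200 J.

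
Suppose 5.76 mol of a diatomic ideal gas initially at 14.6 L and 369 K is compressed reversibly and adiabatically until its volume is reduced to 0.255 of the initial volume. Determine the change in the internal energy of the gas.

P₁ = nRT₁/V₁ = 5.76×8.314×369/14.6 = 1210 kPa.
Adiabatic: TV^(γ−1) = const ⇒ T₂ = 369×(3.92)^0.400 = 637 K; PV^γ = const ⇒ P₂ = 8200 kPa.
For an ideal gas ΔU = nCvΔT with Cv = (5/2)R = 20.8 J/(mol·K).
ΔU = 5.76×20.8×(637−369) = 32100 J.

32100 J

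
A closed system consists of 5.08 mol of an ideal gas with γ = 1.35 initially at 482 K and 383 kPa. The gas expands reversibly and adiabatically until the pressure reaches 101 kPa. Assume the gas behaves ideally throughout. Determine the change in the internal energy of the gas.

V₁ = nRT₁/P₁ = 5.08×8.314×482/383 = 53.2 L.
Adiabatic: T₂/T₁ = (P₂/P₁)^((γ−1)/γ) ⇒ T₂ = 482×(0.264)^0.259 = 341 K; V₂ = 143 L.
For an ideal gas ΔU = nCvΔT with Cv = R/(γ−1) = 23.8 J/(mol·K).
ΔU = 5.08×23.8×(341−482) = -17000 J.

-17000 J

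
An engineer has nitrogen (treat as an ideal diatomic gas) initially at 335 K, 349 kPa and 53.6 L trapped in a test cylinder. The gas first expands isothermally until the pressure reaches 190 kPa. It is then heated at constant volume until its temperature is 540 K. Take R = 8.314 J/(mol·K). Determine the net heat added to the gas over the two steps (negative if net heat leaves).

40000 J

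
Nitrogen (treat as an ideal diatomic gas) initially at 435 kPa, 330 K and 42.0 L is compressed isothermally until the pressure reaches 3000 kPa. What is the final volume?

Isothermal: T stays 330 K; PV = const ⇒ V₂ = 6.09 L, P₂ = 3000 kPa.

6.09 L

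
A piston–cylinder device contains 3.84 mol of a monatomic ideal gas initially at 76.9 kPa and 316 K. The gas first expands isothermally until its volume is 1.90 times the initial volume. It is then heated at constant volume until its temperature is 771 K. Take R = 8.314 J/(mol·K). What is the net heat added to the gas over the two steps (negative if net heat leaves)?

V₁ = nRT₁/P₁ = 3.84×8.314×316/76.9 = 131 L.
Step 1 — Isothermal: T stays 316 K; PV = const ⇒ V₂ = 249 L, P₂ = 40.5 kPa.
ΔU = 0 (ideal gas, T constant).
W = nRT ln(V₂/V₁) = 3.84×8.314×316×ln(1.90) = 6480 J.
Q = ΔU + W = 6480 J.
State after step 1: P = 40.5 kPa, V = 249 L, T = 316 K.
Step 2 — Isochoric: V stays 249 L; P/T = const ⇒ T₂ = 771 K, P₂ = 98.8 kPa.
W = 0 (no volume change).
ΔU = nCvΔT = 3.84×12.5×(771−316) = 21800 J.
Q = ΔU = 21800 J.
Net over both steps: W = 6480 J, Q = 28300 J, ΔU = 21800 J.

28300 J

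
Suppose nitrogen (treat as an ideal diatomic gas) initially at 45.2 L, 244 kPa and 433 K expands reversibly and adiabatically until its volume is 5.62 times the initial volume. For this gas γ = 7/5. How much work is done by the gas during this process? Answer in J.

13700 J

n = P₁V₁/(RT₁) = 244×45.2/(8.314×433) = 3.06 mol.
Adiabatic: TV^(γ−1) = const ⇒ T₂ = 433×(0.178)^0.400 = 217 K; PV^γ = const ⇒ P₂ = 21.8 kPa.
ΔU = nCvΔT = 3.06×20.8×(217−433) = -13700 J.
Q = 0 for an adiabatic process, so W = −ΔU = 13700 J.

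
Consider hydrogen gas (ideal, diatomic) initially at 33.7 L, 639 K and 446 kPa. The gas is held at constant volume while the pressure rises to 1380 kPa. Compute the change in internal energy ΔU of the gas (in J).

78700 J

n = P₁V₁/(RT₁) = 446×33.7/(8.314×639) = 2.83 mol.
Isochoric: V stays 33.7 L; P/T = const ⇒ T₂ = 1980 K, P₂ = 1380 kPa.
For an ideal gas ΔU = nCvΔT with Cv = (5/2)R = 20.8 J/(mol·K).
ΔU = 2.83×20.8×(1980−639) = 78700 J.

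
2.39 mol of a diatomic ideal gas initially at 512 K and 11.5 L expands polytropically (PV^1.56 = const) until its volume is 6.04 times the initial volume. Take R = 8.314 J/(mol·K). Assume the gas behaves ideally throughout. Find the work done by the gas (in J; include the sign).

P₁ = nRT₁/V₁ = 2.39×8.314×512/11.5 = 885 kPa.
Polytropic n=1.56: T₂ = T₁(V₁/V₂)^(n−1) = 512×(0.166)^0.56 = 187 K; P₂ = P₁(V₁/V₂)^n = 53.5 kPa.
W = (P₁V₁−P₂V₂)/(n−1) = (885×11.5−53.5×69.5)/0.56 = 11500 J.

11500 J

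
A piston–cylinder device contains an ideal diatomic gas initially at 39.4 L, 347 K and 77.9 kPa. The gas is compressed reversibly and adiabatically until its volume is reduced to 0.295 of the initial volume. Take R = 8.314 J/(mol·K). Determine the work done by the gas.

n = P₁V₁/(RT₁) = 77.9×39.4/(8.314×347) = 1.06 mol.
Adiabatic: TV^(γ−1) = const ⇒ T₂ = 347×(3.39)^0.400 = 565 K; PV^γ = const ⇒ P₂ = 430 kPa.
ΔU = nCvΔT = 1.06×20.8×(565−347) = 4830 J.
Q = 0 for an adiabatic process, so W = −ΔU = -4830 J.

-4830 J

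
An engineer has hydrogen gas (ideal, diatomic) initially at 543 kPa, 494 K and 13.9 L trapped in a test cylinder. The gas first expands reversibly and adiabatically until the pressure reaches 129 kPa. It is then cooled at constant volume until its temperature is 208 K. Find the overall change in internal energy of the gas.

-10900 J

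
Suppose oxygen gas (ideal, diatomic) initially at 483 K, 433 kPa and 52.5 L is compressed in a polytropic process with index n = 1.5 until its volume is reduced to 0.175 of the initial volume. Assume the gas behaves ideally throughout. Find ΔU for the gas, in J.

n = P₁V₁/(RT₁) = 433×52.5/(8.314×483) = 5.66 mol.
Polytropic n=1.5: T₂ = T₁(V₁/V₂)^(n−1) = 483×(5.71)^0.50 = 1150 K; P₂ = P₁(V₁/V₂)^n = 5910 kPa.
For an ideal gas ΔU = nCvΔT with Cv = (5/2)R = 20.8 J/(mol·K).
ΔU = 5.66×20.8×(1150−483) = 79000 J.

79000 J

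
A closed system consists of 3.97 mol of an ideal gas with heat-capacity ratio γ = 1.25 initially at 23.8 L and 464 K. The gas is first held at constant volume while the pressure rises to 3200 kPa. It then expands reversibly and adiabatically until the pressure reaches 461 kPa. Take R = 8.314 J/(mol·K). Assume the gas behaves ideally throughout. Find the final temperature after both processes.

P₁ = nRT₁/V₁ = 3.97×8.314×464/23.8 = 643 kPa.
Step 1 — Isochoric: V stays 23.8 L; P/T = const ⇒ T₂ = 2310 K, P₂ = 3200 kPa.
W = 0 (no volume change).
ΔU = nCvΔT = 3.97×33.3×(2310−464) = 243000 J.
Q = ΔU = 243000 J.
State after step 1: P = 3200 kPa, V = 23.8 L, T = 2310 K.
Step 2 — Adiabatic: T₂/T₁ = (P₂/P₁)^((γ−1)/γ) ⇒ T₂ = 2310×(0.144)^0.200 = 1570 K; V₂ = 112 L.
ΔU = nCvΔT = 3.97×33.3×(1570−2310) = -97900 J.
Q = 0 for an adiabatic process, so W = −ΔU = 97900 J.
Net over both steps: W = 97900 J, Q = 243000 J, ΔU = 146000 J.

1570 K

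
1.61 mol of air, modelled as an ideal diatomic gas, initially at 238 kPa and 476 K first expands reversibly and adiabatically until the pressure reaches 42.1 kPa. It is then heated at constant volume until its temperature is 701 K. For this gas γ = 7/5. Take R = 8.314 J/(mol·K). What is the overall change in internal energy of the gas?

V₁ = nRT₁/P₁ = 1.61×8.314×476/238 = 26.8 L.
Step 1 — Adiabatic: T₂/T₁ = (P₂/P₁)^((γ−1)/γ) ⇒ T₂ = 476×(0.177)^0.286 = 290 K; V₂ = 92.3 L.
ΔU = nCvΔT = 1.61×20.8×(290−476) = -6220 J.
Q = 0 for an adiabatic process, so W = −ΔU = 6220 J.
State after step 1: P = 42.1 kPa, V = 92.3 L, T = 290 K.
Step 2 — Isochoric: V stays 92.3 L; P/T = const ⇒ T₂ = 701 K, P₂ = 102 kPa.
W = 0 (no volume change).
ΔU = nCvΔT = 1.61×20.8×(701−290) = 13700 J.
Q = ΔU = 13700 J.
Net over both steps: W = 6220 J, Q = 13700 J, ΔU = 7530 J.

7530 J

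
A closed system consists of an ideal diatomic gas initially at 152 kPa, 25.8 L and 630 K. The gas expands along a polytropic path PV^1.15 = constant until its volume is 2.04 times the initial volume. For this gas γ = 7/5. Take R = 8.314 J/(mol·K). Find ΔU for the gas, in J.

n = P₁V₁/(RT₁) = 152×25.8/(8.314×630) = 0.749 mol.
Polytropic n=1.15: T₂ = T₁(V₁/V₂)^(n−1) = 630×(0.490)^0.15 = 566 K; P₂ = P₁(V₁/V₂)^n = 67.0 kPa.
For an ideal gas ΔU = nCvΔT with Cv = (5/2)R = 20.8 J/(mol·K).
ΔU = 0.749×20.8×(566−630) = -994 J.

-994 J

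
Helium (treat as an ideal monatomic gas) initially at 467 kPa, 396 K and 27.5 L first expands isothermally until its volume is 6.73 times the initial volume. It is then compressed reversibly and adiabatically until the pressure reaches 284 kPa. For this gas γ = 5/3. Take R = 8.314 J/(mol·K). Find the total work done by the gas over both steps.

9900 J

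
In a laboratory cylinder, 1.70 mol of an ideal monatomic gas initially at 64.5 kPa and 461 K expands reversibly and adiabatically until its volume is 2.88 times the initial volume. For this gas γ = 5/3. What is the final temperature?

228 K

V₁ = nRT₁/P₁ = 1.70×8.314×461/64.5 = 101 L.
Adiabatic: TV^(γ−1) = const ⇒ T₂ = 461×(0.347)^0.667 = 228 K; PV^γ = const ⇒ P₂ = 11.1 kPa.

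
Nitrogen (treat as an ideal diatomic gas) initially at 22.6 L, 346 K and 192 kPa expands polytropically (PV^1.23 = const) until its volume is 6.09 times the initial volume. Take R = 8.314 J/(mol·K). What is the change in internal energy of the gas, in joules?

n = P₁V₁/(RT₁) = 192×22.6/(8.314×346) = 1.51 mol.
Polytropic n=1.23: T₂ = T₁(V₁/V₂)^(n−1) = 346×(0.164)^0.23 = 228 K; P₂ = P₁(V₁/V₂)^n = 20.8 kPa.
For an ideal gas ΔU = nCvΔT with Cv = (5/2)R = 20.8 J/(mol·K).
ΔU = 1.51×20.8×(228−346) = -3690 J.

-3690 J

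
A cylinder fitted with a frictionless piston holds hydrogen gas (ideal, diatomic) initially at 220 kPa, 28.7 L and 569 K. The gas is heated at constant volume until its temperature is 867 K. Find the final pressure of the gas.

335 kPa

Isochoric: V stays 28.7 L; P/T = const ⇒ T₂ = 867 K, P₂ = 335 kPa.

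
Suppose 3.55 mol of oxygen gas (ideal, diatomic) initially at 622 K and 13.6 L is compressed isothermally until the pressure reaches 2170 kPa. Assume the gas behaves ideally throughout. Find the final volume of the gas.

8.46 L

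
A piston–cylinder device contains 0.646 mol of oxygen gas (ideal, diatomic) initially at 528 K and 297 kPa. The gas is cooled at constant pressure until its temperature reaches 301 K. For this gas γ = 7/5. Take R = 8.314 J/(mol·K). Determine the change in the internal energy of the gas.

-3050 J

V₁ = nRT₁/P₁ = 0.646×8.314×528/297 = 9.55 L.
Isobaric: P stays 297 kPa; V/T = const ⇒ T₂ = 301 K, V₂ = 5.44 L.
For an ideal gas ΔU = nCvΔT with Cv = (5/2)R = 20.8 J/(mol·K).
ΔU = 0.646×20.8×(301−528) = -3050 J.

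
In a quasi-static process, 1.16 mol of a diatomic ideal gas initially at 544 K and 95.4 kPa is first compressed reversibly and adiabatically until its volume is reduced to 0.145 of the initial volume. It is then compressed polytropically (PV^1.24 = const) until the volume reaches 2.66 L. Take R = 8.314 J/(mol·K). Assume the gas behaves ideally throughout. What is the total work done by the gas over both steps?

V₁ = nRT₁/P₁ = 1.16×8.314×544/95.4 = 55.0 L.
Step 1 — Adiabatic: TV^(γ−1) = const ⇒ T₂ = 544×(6.90)^0.400 = 1180 K; PV^γ = const ⇒ P₂ = 1420 kPa.
ΔU = nCvΔT = 1.16×20.8×(1180−544) = 15300 J.
Q = 0 for an adiabatic process, so W = −ΔU = -15300 J.
State after step 1: P = 1420 kPa, V = 7.97 L, T = 1180 K.
Step 2 — Polytropic n=1.24: T₂ = T₁(V₁/V₂)^(n−1) = 1180×(3.00)^0.24 = 1530 K; P₂ = P₁(V₁/V₂)^n = 5560 kPa.
W = (P₁V₁−P₂V₂)/(n−1) = (1420×7.97−5560×2.66)/0.24 = -14300 J.
ΔU = nCvΔT = 1.16×20.8×(1530−1180) = 8560 J.
Q = ΔU + W = -5710 J.
Net over both steps: W = -29500 J, Q = -5710 J, ΔU = 23800 J.

-29500 J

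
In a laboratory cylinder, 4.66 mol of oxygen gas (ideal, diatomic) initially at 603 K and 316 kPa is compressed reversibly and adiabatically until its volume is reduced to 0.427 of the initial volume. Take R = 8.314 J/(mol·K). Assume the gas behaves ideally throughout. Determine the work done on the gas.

23700 J

V₁ = nRT₁/P₁ = 4.66×8.314×603/316 = 73.9 L.
Adiabatic: TV^(γ−1) = const ⇒ T₂ = 603×(2.34)^0.400 = 848 K; PV^γ = const ⇒ P₂ = 1040 kPa.
ΔU = nCvΔT = 4.66×20.8×(848−603) = 23700 J.
Q = 0 for an adiabatic process, so W = −ΔU = -23700 J.
Work done on the gas = −W_by = 23700 J.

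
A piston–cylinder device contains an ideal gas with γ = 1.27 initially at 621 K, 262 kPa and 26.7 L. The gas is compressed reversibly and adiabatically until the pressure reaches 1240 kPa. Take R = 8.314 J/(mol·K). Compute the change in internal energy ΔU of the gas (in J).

n = P₁V₁/(RT₁) = 262×26.7/(8.314×621) = 1.35 mol.
Adiabatic: T₂/T₁ = (P₂/P₁)^((γ−1)/γ) ⇒ T₂ = 621×(4.73)^0.213 = 864 K; V₂ = 7.85 L.
For an ideal gas ΔU = nCvΔT with Cv = R/(γ−1) = 30.8 J/(mol·K).
ΔU = 1.35×30.8×(864−621) = 10100 J.

10100 J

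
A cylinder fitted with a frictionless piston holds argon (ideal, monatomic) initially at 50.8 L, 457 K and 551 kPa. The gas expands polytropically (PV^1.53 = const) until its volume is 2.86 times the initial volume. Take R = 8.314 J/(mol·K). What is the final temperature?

Polytropic n=1.53: T₂ = T₁(V₁/V₂)^(n−1) = 457×(0.350)^0.53 = 262 K; P₂ = P₁(V₁/V₂)^n = 110 kPa.

262 K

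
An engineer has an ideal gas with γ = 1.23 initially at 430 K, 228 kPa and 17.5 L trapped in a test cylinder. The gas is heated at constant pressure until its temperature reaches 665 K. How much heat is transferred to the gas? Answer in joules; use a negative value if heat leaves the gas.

n = P₁V₁/(RT₁) = 228×17.5/(8.314×430) = 1.12 mol.
Isobaric: P stays 228 kPa; V/T = const ⇒ T₂ = 665 K, V₂ = 27.1 L.
W = PΔV = 228×(27.1−17.5) kPa·L = 2180 J.
ΔU = nCvΔT = 1.12×36.1×(665−430) = 9480 J.
Q = ΔU + W = nCpΔT = 11700 J.

11700 J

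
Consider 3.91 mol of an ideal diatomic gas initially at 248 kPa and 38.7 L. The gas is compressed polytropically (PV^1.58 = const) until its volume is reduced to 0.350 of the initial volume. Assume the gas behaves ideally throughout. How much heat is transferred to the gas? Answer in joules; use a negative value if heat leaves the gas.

6240 J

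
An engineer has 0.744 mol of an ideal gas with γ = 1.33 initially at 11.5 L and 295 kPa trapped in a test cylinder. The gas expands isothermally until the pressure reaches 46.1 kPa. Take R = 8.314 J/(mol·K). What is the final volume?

73.6 L

T₁ = P₁V₁/(nR) = 295×11.5/(0.744×8.314) = 548 K.
Isothermal: T stays 548 K; PV = const ⇒ V₂ = 73.6 L, P₂ = 46.1 kPa.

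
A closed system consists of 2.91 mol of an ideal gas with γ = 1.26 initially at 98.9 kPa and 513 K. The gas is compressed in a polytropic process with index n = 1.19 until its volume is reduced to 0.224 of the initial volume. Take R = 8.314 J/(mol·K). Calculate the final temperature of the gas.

682 K

V₁ = nRT₁/P₁ = 2.91×8.314×513/98.9 = 125 L.
Polytropic n=1.19: T₂ = T₁(V₁/V₂)^(n−1) = 513×(4.46)^0.19 = 682 K; P₂ = P₁(V₁/V₂)^n = 587 kPa.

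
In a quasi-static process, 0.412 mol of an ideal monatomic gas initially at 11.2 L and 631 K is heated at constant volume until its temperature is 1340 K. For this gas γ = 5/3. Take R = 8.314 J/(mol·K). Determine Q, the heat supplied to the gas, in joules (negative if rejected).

P₁ = nRT₁/V₁ = 0.412×8.314×631/11.2 = 193 kPa.
Isochoric: V stays 11.2 L; P/T = const ⇒ T₂ = 1340 K, P₂ = 410 kPa.
W = 0 (no volume change).
ΔU = nCvΔT = 0.412×12.5×(1340−631) = 3640 J.
Q = ΔU = 3640 J.

3640 J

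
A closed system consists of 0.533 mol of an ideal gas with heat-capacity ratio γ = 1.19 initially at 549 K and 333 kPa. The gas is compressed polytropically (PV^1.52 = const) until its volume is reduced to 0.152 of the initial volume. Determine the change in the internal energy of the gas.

21300 J

V₁ = nRT₁/P₁ = 0.533×8.314×549/333 = 7.31 L.
Polytropic n=1.52: T₂ = T₁(V₁/V₂)^(n−1) = 549×(6.58)^0.52 = 1460 K; P₂ = P₁(V₁/V₂)^n = 5840 kPa.
For an ideal gas ΔU = nCvΔT with Cv = R/(γ−1) = 43.8 J/(mol·K).
ΔU = 0.533×43.8×(1460−549) = 21300 J.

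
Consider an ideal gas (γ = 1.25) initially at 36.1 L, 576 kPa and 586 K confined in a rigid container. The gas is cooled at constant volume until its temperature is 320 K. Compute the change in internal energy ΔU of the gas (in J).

-37800 J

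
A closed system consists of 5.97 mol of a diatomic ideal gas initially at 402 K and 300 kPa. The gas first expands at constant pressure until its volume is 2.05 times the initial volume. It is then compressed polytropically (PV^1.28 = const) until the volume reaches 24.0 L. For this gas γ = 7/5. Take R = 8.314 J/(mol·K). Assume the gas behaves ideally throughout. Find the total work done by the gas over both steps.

-70600 J

V₁ = nRT₁/P₁ = 5.97×8.314×402/300 = 66.5 L.
Step 1 — Isobaric: P stays 300 kPa; V/T = const ⇒ T₂ = 824 K, V₂ = 136 L.
W = PΔV = 300×(136−66.5) kPa·L = 21000 J.
ΔU = nCvΔT = 5.97×20.8×(824−402) = 52400 J.
Q = ΔU + W = nCpΔT = 73300 J.
State after step 1: P = 300 kPa, V = 136 L, T = 824 K.
Step 2 — Polytropic n=1.28: T₂ = T₁(V₁/V₂)^(n−1) = 824×(5.68)^0.28 = 1340 K; P₂ = P₁(V₁/V₂)^n = 2770 kPa.
W = (P₁V₁−P₂V₂)/(n−1) = (300×136−2770×24.0)/0.28 = -91500 J.
ΔU = nCvΔT = 5.97×20.8×(1340−824) = 64100 J.
Q = ΔU + W = -27500 J.
Net over both steps: W = -70600 J, Q = 45900 J, ΔU = 116000 J.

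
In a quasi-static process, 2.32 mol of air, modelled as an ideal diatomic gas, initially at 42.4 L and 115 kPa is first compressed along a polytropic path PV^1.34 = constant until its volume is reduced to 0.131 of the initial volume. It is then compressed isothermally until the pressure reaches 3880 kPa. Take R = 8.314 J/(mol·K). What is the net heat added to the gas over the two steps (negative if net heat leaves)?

T₁ = P₁V₁/(nR) = 115×42.4/(2.32×8.314) = 253 K.
Step 1 — Polytropic n=1.34: T₂ = T₁(V₁/V₂)^(n−1) = 253×(7.63)^0.34 = 505 K; P₂ = P₁(V₁/V₂)^n = 1750 kPa.
W = (P₁V₁−P₂V₂)/(n−1) = (115×42.4−1750×5.55)/0.34 = -14300 J.
ΔU = nCvΔT = 2.32×20.8×(505−253) = 12100 J.
Q = ΔU + W = -2140 J.
State after step 1: P = 1750 kPa, V = 5.55 L, T = 505 K.
Step 2 — Isothermal: T stays 505 K; PV = const ⇒ V₂ = 2.51 L, P₂ = 3880 kPa.
ΔU = 0 (ideal gas, T constant).
W = nRT ln(V₂/V₁) = 2.32×8.314×505×ln(0.452) = -7740 J.
Q = ΔU + W = -7740 J.
Net over both steps: W = -22000 J, Q = -9880 J, ΔU = 12100 J.

-9880 J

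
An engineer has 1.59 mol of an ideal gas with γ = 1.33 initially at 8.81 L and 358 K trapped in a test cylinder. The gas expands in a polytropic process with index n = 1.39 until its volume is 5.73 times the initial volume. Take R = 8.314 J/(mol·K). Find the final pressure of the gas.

47.5 kPa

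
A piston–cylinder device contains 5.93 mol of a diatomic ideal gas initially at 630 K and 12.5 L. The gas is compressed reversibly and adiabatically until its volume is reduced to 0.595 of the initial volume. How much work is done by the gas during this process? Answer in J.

P₁ = nRT₁/V₁ = 5.93×8.314×630/12.5 = 2480 kPa.
Adiabatic: TV^(γ−1) = const ⇒ T₂ = 630×(1.68)^0.400 = 775 K; PV^γ = const ⇒ P₂ = 5140 kPa.
ΔU = nCvΔT = 5.93×20.8×(775−630) = 17900 J.
Q = 0 for an adiabatic process, so W = −ΔU = -17900 J.

-17900 J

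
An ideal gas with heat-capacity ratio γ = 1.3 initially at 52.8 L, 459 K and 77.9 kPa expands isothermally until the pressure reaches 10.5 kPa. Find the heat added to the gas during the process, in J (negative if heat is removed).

8240 J

n = P₁V₁/(RT₁) = 77.9×52.8/(8.314×459) = 1.08 mol.
Isothermal: T stays 459 K; PV = const ⇒ V₂ = 392 L, P₂ = 10.5 kPa.
ΔU = 0 (ideal gas, T constant).
W = nRT ln(V₂/V₁) = 1.08×8.314×459×ln(7.42) = 8240 J.
Q = ΔU + W = 8240 J.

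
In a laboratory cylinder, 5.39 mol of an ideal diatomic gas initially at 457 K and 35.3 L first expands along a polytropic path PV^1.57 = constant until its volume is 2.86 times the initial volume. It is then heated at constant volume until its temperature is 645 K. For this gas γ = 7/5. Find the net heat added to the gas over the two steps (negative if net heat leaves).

P₁ = nRT₁/V₁ = 5.39×8.314×457/35.3 = 580 kPa.
Step 1 — Polytropic n=1.57: T₂ = T₁(V₁/V₂)^(n−1) = 457×(0.350)^0.57 = 251 K; P₂ = P₁(V₁/V₂)^n = 111 kPa.
W = (P₁V₁−P₂V₂)/(n−1) = (580×35.3−111×101)/0.57 = 16200 J.
ΔU = nCvΔT = 5.39×20.8×(251−457) = -23100 J.
Q = ΔU + W = -6880 J.
State after step 1: P = 111 kPa, V = 101 L, T = 251 K.
Step 2 — Isochoric: V stays 101 L; P/T = const ⇒ T₂ = 645 K, P₂ = 286 kPa.
W = 0 (no volume change).
ΔU = nCvΔT = 5.39×20.8×(645−251) = 44100 J.
Q = ΔU = 44100 J.
Net over both steps: W = 16200 J, Q = 37300 J, ΔU = 21100 J.

37300 J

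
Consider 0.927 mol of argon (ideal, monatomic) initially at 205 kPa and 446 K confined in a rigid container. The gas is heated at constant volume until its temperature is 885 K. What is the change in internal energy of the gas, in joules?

5080 J

V₁ = nRT₁/P₁ = 0.927×8.314×446/205 = 16.8 L.
Isochoric: V stays 16.8 L; P/T = const ⇒ T₂ = 885 K, P₂ = 407 kPa.
For an ideal gas ΔU = nCvΔT with Cv = (3/2)R = 12.5 J/(mol·K).
ΔU = 0.927×12.5×(885−446) = 5080 J.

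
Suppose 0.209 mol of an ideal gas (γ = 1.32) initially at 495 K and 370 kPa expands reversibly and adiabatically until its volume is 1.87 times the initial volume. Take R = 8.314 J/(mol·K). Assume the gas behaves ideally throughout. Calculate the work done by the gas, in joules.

V₁ = nRT₁/P₁ = 0.209×8.314×495/370 = 2.32 L.
Adiabatic: TV^(γ−1) = const ⇒ T₂ = 495×(0.535)^0.320 = 405 K; PV^γ = const ⇒ P₂ = 162 kPa.
ΔU = nCvΔT = 0.209×26.0×(405−495) = -488 J.
Q = 0 for an adiabatic process, so W = −ΔU = 488 J.

488 J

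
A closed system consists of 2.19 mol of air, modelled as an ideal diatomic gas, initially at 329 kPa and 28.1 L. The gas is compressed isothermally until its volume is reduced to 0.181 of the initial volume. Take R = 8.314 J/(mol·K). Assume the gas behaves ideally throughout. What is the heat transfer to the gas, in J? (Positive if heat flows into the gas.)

T₁ = P₁V₁/(nR) = 329×28.1/(2.19×8.314) = 508 K.
Isothermal: T stays 508 K; PV = const ⇒ V₂ = 5.09 L, P₂ = 1820 kPa.
ΔU = 0 (ideal gas, T constant).
W = nRT ln(V₂/V₁) = 2.19×8.314×508×ln(0.181) = -15800 J.
Q = ΔU + W = -15800 J.

-15800 J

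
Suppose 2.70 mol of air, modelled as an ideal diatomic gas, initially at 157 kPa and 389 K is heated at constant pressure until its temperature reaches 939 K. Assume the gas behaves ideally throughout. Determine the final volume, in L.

134 L

V₁ = nRT₁/P₁ = 2.70×8.314×389/157 = 55.6 L.
Isobaric: P stays 157 kPa; V/T = const ⇒ T₂ = 939 K, V₂ = 134 L.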